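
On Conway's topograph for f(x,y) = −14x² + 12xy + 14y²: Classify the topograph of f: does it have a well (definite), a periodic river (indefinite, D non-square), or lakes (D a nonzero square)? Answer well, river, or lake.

D = b²−4ac = 12² − 4·(-14)·14 = 928
D > 0 non-square ⇒ indefinite ⇒ periodic river

river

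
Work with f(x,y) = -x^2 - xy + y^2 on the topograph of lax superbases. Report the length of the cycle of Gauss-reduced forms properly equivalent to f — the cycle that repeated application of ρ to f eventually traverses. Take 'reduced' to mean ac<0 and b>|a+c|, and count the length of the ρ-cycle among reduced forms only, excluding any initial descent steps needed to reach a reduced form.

D = 5, ⌊√D⌋ = 2
descent: ρ → (1,1,-1)  [lands on river]
river: ρ → (-1,1,1)
ρ-cycle length = 2 (tail of 1 descent step not counted)

2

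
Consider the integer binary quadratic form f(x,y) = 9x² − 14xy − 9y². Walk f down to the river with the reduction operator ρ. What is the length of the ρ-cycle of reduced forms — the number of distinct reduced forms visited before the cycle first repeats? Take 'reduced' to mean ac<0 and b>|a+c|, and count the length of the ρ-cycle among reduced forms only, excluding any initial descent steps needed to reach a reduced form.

D = 520, ⌊√D⌋ = 22
descent: ρ → (-9,14,9)  [lands on river]
river: ρ → (9,22,-1)
river: ρ → (-1,22,9)
river: ρ → (9,14,-9)
river: ρ → (-9,22,1)
river: ρ → (1,22,-9)
ρ-cycle length = 6 (tail of 1 descent step not counted)

6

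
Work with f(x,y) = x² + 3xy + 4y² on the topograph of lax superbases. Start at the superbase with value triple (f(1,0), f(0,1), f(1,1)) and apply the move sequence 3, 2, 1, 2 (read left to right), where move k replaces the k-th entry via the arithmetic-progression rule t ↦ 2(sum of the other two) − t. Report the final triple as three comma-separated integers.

start (1,4,8) = (f(1,0),f(0,1),f(1,1))
replace slot 3: 2·(1+4) − 8 = 2 → (1,4,2)
replace slot 2: 2·(1+2) − 4 = 2 → (1,2,2)
replace slot 1: 2·(2+2) − 1 = 7 → (7,2,2)
replace slot 2: 2·(7+2) − 2 = 16 → (7,16,2)

7,16,2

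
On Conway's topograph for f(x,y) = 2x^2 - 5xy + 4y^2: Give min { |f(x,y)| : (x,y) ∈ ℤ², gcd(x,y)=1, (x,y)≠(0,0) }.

translate: b→-1 (≡-5 mod 4), so (2,-5,4)→(2,-1,1)
flip: (2,-1,1)→(1,1,2)
reduced (well bottom): (1,1,2) with a≤c, −a<b≤a
well minimum = a = 1

1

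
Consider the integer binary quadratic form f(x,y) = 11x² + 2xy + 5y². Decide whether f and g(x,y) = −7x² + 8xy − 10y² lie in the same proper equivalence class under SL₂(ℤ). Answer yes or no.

D₁ = -216, D₂ = -216
f: flip: (11,2,5)→(5,-2,11)
f: reduced (well bottom): (5,-2,11) with a≤c, −a<b≤a
g is negative-definite; reduce −g:
−g: translate: b→6 (≡-8 mod 14), so (7,-8,10)→(7,6,9)
−g: reduced (well bottom): (7,6,9) with a≤c, −a<b≤a
flip sign back: reduced form of g is (-7,-6,-9)
reduced forms (5, -2, 11) vs (-7, -6, -9) ⇒ inequivalent

no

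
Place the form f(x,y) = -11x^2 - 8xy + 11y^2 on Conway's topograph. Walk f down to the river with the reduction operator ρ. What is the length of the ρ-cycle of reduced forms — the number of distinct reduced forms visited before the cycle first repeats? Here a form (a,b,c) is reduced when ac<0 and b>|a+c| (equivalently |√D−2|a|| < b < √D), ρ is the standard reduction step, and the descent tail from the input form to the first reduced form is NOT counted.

D = 548, ⌊√D⌋ = 23
descent: ρ → (11,8,-11)  [lands on river]
river: ρ → (-11,14,8)
river: ρ → (8,18,-7)
river: ρ → (-7,10,16)
river: ρ → (16,22,-1)
river: ρ → (-1,22,16)
river: ρ → (16,10,-7)
river: ρ → (-7,18,8)
river: ρ → (8,14,-11)
river: ρ → (-11,8,11)
river: ρ → (11,14,-8)
river: ρ → (-8,18,7)
river: ρ → (7,10,-16)
river: ρ → (-16,22,1)
river: ρ → (1,22,-16)
river: ρ → (-16,10,7)
river: ρ → (7,18,-8)
river: ρ → (-8,14,11)
ρ-cycle length = 18 (tail of 1 descent step not counted)

18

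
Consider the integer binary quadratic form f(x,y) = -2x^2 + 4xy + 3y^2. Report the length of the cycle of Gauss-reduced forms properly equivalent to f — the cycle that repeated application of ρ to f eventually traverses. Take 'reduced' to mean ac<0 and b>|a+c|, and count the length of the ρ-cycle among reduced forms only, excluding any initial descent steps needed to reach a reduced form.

D = 40, ⌊√D⌋ = 6
river: ρ → (3,2,-3)
river: ρ → (-3,4,2)
river: ρ → (2,4,-3)
river: ρ → (-3,2,3)
river: ρ → (3,4,-2)
river: ρ → (-2,4,3)
ρ-cycle length = 6 (tail of 0 descent steps not counted)

6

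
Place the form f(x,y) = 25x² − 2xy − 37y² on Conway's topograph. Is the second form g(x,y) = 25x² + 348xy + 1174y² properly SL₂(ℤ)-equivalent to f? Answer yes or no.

D₁ = 3704, D₂ = 3704
river cycle of f (length 28): (25, 48, -14), (-14, 36, 43), (43, 50, -7), (-7, 48, 50), (50, 52, -5), (-5, 58, 17), (17, 44, -26), (-26, 60, 1), (1, 60, -26), (-26, 44, 17), … (18 more)
river cycle of g (length 28): (25, 48, -14), (-14, 36, 43), (43, 50, -7), (-7, 48, 50), (50, 52, -5), (-5, 58, 17), (17, 44, -26), (-26, 60, 1), (1, 60, -26), (-26, 44, 17), … (18 more)
cycles coincide ⇒ equivalent

yes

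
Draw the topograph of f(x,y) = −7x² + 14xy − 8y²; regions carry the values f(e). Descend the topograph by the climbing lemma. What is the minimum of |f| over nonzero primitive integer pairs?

translate: b→0 (≡-14 mod 14), so (7,-14,8)→(7,0,1)
flip: (7,0,1)→(1,0,7)
reduced (well bottom): (1,0,7) with a≤c, −a<b≤a
well minimum |f| = |-1| = 1 (negative-definite)

1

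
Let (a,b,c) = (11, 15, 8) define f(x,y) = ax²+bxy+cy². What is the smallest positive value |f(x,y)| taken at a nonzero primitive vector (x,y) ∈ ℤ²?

translate: b→-7 (≡15 mod 22), so (11,15,8)→(11,-7,4)
flip: (11,-7,4)→(4,7,11)
translate: b→-1 (≡7 mod 8), so (4,7,11)→(4,-1,8)
reduced (well bottom): (4,-1,8) with a≤c, −a<b≤a
well minimum = a = 4

4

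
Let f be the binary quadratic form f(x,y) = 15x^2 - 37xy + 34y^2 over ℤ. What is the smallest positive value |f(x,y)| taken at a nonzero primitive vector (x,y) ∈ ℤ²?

translate: b→-7 (≡-37 mod 30), so (15,-37,34)→(15,-7,12)
flip: (15,-7,12)→(12,7,15)
reduced (well bottom): (12,7,15) with a≤c, −a<b≤a
well minimum = a = 12

12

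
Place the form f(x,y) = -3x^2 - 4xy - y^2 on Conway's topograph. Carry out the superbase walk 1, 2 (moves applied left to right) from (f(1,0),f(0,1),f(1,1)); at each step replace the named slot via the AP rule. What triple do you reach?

start (-3,-1,-8) = (f(1,0),f(0,1),f(1,1))
replace slot 1: 2·((-1)+(-8)) − (-3) = -15 → (-15,-1,-8)
replace slot 2: 2·((-15)+(-8)) − (-1) = -45 → (-15,-45,-8)

-15,-45,-8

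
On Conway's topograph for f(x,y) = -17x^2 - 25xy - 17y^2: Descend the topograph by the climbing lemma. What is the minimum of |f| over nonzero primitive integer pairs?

translate: b→-9 (≡25 mod 34), so (17,25,17)→(17,-9,9)
flip: (17,-9,9)→(9,9,17)
reduced (well bottom): (9,9,17) with a≤c, −a<b≤a
well minimum |f| = |-9| = 9 (negative-definite)

9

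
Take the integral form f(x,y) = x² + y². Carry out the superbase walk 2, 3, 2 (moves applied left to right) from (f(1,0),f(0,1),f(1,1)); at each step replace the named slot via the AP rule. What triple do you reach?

start (1,1,2) = (f(1,0),f(0,1),f(1,1))
replace slot 2: 2·(1+2) − 1 = 5 → (1,5,2)
replace slot 3: 2·(1+5) − 2 = 10 → (1,5,10)
replace slot 2: 2·(1+10) − 5 = 17 → (1,17,10)

1,17,10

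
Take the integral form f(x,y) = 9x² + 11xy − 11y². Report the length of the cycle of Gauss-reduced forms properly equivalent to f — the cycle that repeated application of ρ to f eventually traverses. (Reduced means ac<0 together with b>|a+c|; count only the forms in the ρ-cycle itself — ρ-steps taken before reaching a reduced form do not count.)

D = 517, ⌊√D⌋ = 22
river: ρ → (-11,11,9)
river: ρ → (9,7,-13)
river: ρ → (-13,19,3)
river: ρ → (3,17,-19)
river: ρ → (-19,21,1)
river: ρ → (1,21,-19)
river: ρ → (-19,17,3)
river: ρ → (3,19,-13)
river: ρ → (-13,7,9)
river: ρ → (9,11,-11)
ρ-cycle length = 10 (tail of 0 descent steps not counted)

10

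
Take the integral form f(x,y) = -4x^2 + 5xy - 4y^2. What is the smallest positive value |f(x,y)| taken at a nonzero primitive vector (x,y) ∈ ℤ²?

translate: b→3 (≡-5 mod 8), so (4,-5,4)→(4,3,3)
flip: (4,3,3)→(3,-3,4)
translate: b→3 (≡-3 mod 6), so (3,-3,4)→(3,3,4)
reduced (well bottom): (3,3,4) with a≤c, −a<b≤a
well minimum |f| = |-3| = 3 (negative-definite)

3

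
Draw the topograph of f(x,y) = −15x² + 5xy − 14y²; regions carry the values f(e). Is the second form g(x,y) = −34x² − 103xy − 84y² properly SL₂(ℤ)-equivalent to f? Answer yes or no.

D₁ = -815, D₂ = -815
f is negative-definite; reduce −f:
−f: flip: (15,-5,14)→(14,5,15)
−f: reduced (well bottom): (14,5,15) with a≤c, −a<b≤a
flip sign back: reduced form of f is (-14,-5,-15)
g is negative-definite; reduce −g:
−g: translate: b→-33 (≡103 mod 68), so (34,103,84)→(34,-33,14)
−g: flip: (34,-33,14)→(14,33,34)
−g: translate: b→5 (≡33 mod 28), so (14,33,34)→(14,5,15)
−g: reduced (well bottom): (14,5,15) with a≤c, −a<b≤a
flip sign back: reduced form of g is (-14,-5,-15)
reduced forms (-14, -5, -15) vs (-14, -5, -15) ⇒ equivalent

yes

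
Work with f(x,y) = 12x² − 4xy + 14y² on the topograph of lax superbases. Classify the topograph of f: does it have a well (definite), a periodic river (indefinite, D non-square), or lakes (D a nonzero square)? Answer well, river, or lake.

D = b²−4ac = (-4)² − 4·12·14 = -656
D < 0 ⇒ definite ⇒ every region one sign ⇒ single well

well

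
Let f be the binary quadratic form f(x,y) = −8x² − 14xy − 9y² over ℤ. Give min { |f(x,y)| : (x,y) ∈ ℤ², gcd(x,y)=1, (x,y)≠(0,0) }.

translate: b→-2 (≡14 mod 16), so (8,14,9)→(8,-2,3)
flip: (8,-2,3)→(3,2,8)
reduced (well bottom): (3,2,8) with a≤c, −a<b≤a
well minimum |f| = |-3| = 3 (negative-definite)

3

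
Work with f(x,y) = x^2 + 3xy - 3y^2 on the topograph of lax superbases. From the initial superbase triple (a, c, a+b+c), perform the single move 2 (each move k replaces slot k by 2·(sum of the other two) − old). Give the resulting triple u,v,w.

start (1,-3,1) = (f(1,0),f(0,1),f(1,1))
replace slot 2: 2·(1+1) − (-3) = 7 → (1,7,1)

1,7,1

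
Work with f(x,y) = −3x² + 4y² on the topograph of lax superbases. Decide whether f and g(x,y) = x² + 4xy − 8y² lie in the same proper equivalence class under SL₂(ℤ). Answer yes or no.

D₁ = 48, D₂ = 48
river cycle of f (length 2): (-3, 6, 1), (1, 6, -3)
river cycle of g (length 2): (1, 6, -3), (-3, 6, 1)
cycles coincide ⇒ equivalent

yes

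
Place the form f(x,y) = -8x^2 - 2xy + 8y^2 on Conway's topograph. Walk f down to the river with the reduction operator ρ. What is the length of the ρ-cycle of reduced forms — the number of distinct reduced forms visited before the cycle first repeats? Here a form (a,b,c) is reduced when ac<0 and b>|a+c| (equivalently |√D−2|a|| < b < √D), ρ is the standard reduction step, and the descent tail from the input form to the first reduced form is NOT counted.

D = 260, ⌊√D⌋ = 16
descent: ρ → (8,2,-8)  [lands on river]
river: ρ → (-8,14,2)
river: ρ → (2,14,-8)
river: ρ → (-8,2,8)
river: ρ → (8,14,-2)
river: ρ → (-2,14,8)
ρ-cycle length = 6 (tail of 1 descent step not counted)

6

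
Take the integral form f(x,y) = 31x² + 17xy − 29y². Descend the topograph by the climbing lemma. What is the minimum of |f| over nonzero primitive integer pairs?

river: ρ → (-29,41,19)
river: ρ → (19,35,-35)
river: ρ → (-35,35,19)
river: ρ → (19,41,-29)
river: ρ → (-29,17,31)
river: ρ → (31,45,-15)
river: ρ → (-15,45,31)
river: ρ → (31,17,-29)
closes: descent 0, river 8
min |a| on river = 15

15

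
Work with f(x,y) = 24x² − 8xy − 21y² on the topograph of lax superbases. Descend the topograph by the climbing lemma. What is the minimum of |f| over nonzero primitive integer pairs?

descent: ρ → (-21,8,24)  [lands on river]
river: ρ → (24,40,-5)
river: ρ → (-5,40,24)
river: ρ → (24,8,-21)
river: ρ → (-21,34,11)
river: ρ → (11,32,-24)
river: ρ → (-24,16,19)
river: ρ → (19,22,-21)
river: ρ → (-21,20,20)
river: ρ → (20,20,-21)
river: ρ → (-21,22,19)
river: ρ → (19,16,-24)
river: ρ → (-24,32,11)
river: ρ → (11,34,-21)
closes: descent 1, river 14
min |a| on river = 5

5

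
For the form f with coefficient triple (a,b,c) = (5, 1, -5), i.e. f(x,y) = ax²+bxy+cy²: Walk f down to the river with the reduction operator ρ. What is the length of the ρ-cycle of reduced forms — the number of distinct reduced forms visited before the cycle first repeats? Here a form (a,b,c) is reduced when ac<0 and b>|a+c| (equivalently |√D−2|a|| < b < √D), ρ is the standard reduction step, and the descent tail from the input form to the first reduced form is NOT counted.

D = 101, ⌊√D⌋ = 10
river: ρ → (-5,9,1)
river: ρ → (1,9,-5)
river: ρ → (-5,1,5)
river: ρ → (5,9,-1)
river: ρ → (-1,9,5)
river: ρ → (5,1,-5)
ρ-cycle length = 6 (tail of 0 descent steps not counted)

6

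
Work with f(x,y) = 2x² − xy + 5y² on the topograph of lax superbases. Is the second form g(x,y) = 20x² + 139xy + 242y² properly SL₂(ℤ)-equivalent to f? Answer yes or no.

D₁ = -39, D₂ = -39
f: reduced (well bottom): (2,-1,5) with a≤c, −a<b≤a
g: translate: b→19 (≡139 mod 40), so (20,139,242)→(20,19,5)
g: flip: (20,19,5)→(5,-19,20)
g: translate: b→1 (≡-19 mod 10), so (5,-19,20)→(5,1,2)
g: flip: (5,1,2)→(2,-1,5)
g: reduced (well bottom): (2,-1,5) with a≤c, −a<b≤a
reduced forms (2, -1, 5) vs (2, -1, 5) ⇒ equivalent

yes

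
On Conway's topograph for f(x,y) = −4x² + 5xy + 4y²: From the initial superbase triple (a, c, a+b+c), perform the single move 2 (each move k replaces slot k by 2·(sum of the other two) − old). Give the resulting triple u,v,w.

start (-4,4,5) = (f(1,0),f(0,1),f(1,1))
replace slot 2: 2·((-4)+5) − 4 = -2 → (-4,-2,5)

-4,-2,5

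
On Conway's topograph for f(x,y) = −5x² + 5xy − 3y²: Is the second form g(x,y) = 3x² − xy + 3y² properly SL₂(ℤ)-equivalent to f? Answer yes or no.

D₁ = -35, D₂ = -35
f is negative-definite; reduce −f:
−f: translate: b→5 (≡-5 mod 10), so (5,-5,3)→(5,5,3)
−f: flip: (5,5,3)→(3,-5,5)
−f: translate: b→1 (≡-5 mod 6), so (3,-5,5)→(3,1,3)
−f: reduced (well bottom): (3,1,3) with a≤c, −a<b≤a
flip sign back: reduced form of f is (-3,-1,-3)
g: flip: (3,-1,3)→(3,1,3)
g: reduced (well bottom): (3,1,3) with a≤c, −a<b≤a
reduced forms (-3, -1, -3) vs (3, 1, 3) ⇒ inequivalent

no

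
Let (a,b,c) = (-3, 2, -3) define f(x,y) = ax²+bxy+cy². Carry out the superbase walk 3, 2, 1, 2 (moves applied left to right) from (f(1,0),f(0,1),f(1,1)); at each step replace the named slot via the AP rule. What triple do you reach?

start (-3,-3,-4) = (f(1,0),f(0,1),f(1,1))
replace slot 3: 2·((-3)+(-3)) − (-4) = -8 → (-3,-3,-8)
replace slot 2: 2·((-3)+(-8)) − (-3) = -19 → (-3,-19,-8)
replace slot 1: 2·((-19)+(-8)) − (-3) = -51 → (-51,-19,-8)
replace slot 2: 2·((-51)+(-8)) − (-19) = -99 → (-51,-99,-8)

-51,-99,-8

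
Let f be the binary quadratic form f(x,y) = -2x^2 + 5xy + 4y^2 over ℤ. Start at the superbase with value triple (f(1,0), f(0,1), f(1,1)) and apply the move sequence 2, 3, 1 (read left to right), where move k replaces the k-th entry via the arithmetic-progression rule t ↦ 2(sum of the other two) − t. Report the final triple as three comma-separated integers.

start (-2,4,7) = (f(1,0),f(0,1),f(1,1))
replace slot 2: 2·((-2)+7) − 4 = 6 → (-2,6,7)
replace slot 3: 2·((-2)+6) − 7 = 1 → (-2,6,1)
replace slot 1: 2·(6+1) − (-2) = 16 → (16,6,1)

16,6,1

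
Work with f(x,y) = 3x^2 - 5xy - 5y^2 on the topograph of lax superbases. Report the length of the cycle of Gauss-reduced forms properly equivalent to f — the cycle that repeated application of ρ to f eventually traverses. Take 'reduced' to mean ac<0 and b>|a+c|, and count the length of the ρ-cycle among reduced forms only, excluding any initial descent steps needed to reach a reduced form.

D = 85, ⌊√D⌋ = 9
descent: ρ → (-5,5,3)  [lands on river]
river: ρ → (3,7,-3)
river: ρ → (-3,5,5)
river: ρ → (5,5,-3)
river: ρ → (-3,7,3)
river: ρ → (3,5,-5)
ρ-cycle length = 6 (tail of 1 descent step not counted)

6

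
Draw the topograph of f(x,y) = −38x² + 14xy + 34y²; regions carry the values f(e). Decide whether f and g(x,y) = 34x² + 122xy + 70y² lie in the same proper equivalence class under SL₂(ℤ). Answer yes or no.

D₁ = 5364, D₂ = 5364
river cycle of f (length 16): (34, 54, -18), (-18, 54, 34), (34, 14, -38), (-38, 62, 10), (10, 58, -50), (-50, 42, 18), (18, 66, -14), (-14, 46, 58), (58, 70, -2), (-2, 70, 58), … (6 more)
river cycle of g (length 16): (-18, 54, 34), (34, 14, -38), (-38, 62, 10), (10, 58, -50), (-50, 42, 18), (18, 66, -14), (-14, 46, 58), (58, 70, -2), (-2, 70, 58), (58, 46, -14), … (6 more)
cycles coincide ⇒ equivalent

yes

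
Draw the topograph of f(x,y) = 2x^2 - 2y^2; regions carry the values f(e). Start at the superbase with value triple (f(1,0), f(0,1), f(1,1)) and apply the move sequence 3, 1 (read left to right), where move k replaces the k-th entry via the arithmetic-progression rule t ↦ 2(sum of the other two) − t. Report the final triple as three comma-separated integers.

start (2,-2,0) = (f(1,0),f(0,1),f(1,1))
replace slot 3: 2·(2+(-2)) − 0 = 0 → (2,-2,0)
replace slot 1: 2·((-2)+0) − 2 = -6 → (-6,-2,0)

-6,-2,0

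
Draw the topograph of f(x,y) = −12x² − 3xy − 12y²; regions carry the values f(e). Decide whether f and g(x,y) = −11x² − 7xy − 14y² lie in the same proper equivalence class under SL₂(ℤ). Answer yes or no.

D₁ = -567, D₂ = -567
f is negative-definite; reduce −f:
−f: reduced (well bottom): (12,3,12) with a≤c, −a<b≤a
flip sign back: reduced form of f is (-12,-3,-12)
g is negative-definite; reduce −g:
−g: reduced (well bottom): (11,7,14) with a≤c, −a<b≤a
flip sign back: reduced form of g is (-11,-7,-14)
reduced forms (-12, -3, -12) vs (-11, -7, -14) ⇒ inequivalent

no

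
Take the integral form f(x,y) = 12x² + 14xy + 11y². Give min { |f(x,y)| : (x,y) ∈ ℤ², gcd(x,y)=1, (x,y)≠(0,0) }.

translate: b→-10 (≡14 mod 24), so (12,14,11)→(12,-10,9)
flip: (12,-10,9)→(9,10,12)
translate: b→-8 (≡10 mod 18), so (9,10,12)→(9,-8,11)
reduced (well bottom): (9,-8,11) with a≤c, −a<b≤a
well minimum = a = 9

9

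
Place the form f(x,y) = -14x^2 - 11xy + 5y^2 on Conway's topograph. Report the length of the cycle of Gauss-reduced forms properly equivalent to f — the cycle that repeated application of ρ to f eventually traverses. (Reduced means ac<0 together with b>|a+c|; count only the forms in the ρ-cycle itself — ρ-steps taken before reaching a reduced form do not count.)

D = 401, ⌊√D⌋ = 20
descent: ρ → (5,11,-14)  [lands on river]
river: ρ → (-14,17,2)
river: ρ → (2,19,-5)
river: ρ → (-5,11,14)
river: ρ → (14,17,-2)
river: ρ → (-2,19,5)
ρ-cycle length = 6 (tail of 1 descent step not counted)

6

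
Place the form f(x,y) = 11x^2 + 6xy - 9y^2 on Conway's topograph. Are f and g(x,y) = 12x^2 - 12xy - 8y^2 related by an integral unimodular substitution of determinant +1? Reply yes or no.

D₁ = 432, D₂ = 528
discriminants differ ⇒ not SL₂(ℤ)-equivalent

no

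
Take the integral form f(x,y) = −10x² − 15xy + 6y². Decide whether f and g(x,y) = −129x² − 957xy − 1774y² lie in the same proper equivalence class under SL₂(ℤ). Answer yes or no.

D₁ = 465, D₂ = 465
river cycle of f (length 10): (6, 15, -10), (-10, 5, 11), (11, 17, -4), (-4, 15, 15), (15, 15, -4), (-4, 17, 11), (11, 5, -10), (-10, 15, 6), (6, 21, -1), (-1, 21, 6)
river cycle of g (length 10): (-10, 5, 11), (11, 17, -4), (-4, 15, 15), (15, 15, -4), (-4, 17, 11), (11, 5, -10), (-10, 15, 6), (6, 21, -1), (-1, 21, 6), (6, 15, -10)
cycles coincide ⇒ equivalent

yes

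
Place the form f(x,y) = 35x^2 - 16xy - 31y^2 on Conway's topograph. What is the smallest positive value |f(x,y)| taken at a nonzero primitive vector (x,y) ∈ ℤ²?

descent: ρ → (-31,16,35)  [lands on river]
river: ρ → (35,54,-12)
river: ρ → (-12,66,5)
river: ρ → (5,64,-25)
river: ρ → (-25,36,33)
river: ρ → (33,30,-28)
river: ρ → (-28,26,35)
river: ρ → (35,44,-19)
river: ρ → (-19,32,47)
river: ρ → (47,62,-4)
river: ρ → (-4,66,15)
river: ρ → (15,54,-28)
river: ρ → (-28,58,11)
river: ρ → (11,52,-43)
river: ρ → (-43,34,20)
river: ρ → (20,46,-31)
closes: descent 1, river 16
min |a| on river = 4

4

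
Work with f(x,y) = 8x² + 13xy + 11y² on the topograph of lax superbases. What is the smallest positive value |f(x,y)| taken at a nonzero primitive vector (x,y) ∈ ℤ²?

translate: b→-3 (≡13 mod 16), so (8,13,11)→(8,-3,6)
flip: (8,-3,6)→(6,3,8)
reduced (well bottom): (6,3,8) with a≤c, −a<b≤a
well minimum = a = 6

6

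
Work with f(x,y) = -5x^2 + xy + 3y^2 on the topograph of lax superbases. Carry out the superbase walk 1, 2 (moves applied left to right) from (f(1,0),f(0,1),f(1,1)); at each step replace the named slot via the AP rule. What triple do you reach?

start (-5,3,-1) = (f(1,0),f(0,1),f(1,1))
replace slot 1: 2·(3+(-1)) − (-5) = 9 → (9,3,-1)
replace slot 2: 2·(9+(-1)) − 3 = 13 → (9,13,-1)

9,13,-1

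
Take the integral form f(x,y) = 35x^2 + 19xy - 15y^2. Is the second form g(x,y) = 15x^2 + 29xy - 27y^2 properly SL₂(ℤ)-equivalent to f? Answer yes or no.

D₁ = 2461, D₂ = 2461
river cycle of f (length 28): (-15, 41, 13), (13, 37, -21), (-21, 47, 3), (3, 49, -5), (-5, 41, 39), (39, 37, -7), (-7, 47, 9), (9, 43, -17), (-17, 25, 27), (27, 29, -15), … (18 more)
river cycle of g (length 28): (-27, 25, 17), (17, 43, -9), (-9, 47, 7), (7, 37, -39), (-39, 41, 5), (5, 49, -3), (-3, 47, 21), (21, 37, -13), (-13, 41, 15), (15, 49, -1), … (18 more)
cycles differ ⇒ inequivalent

no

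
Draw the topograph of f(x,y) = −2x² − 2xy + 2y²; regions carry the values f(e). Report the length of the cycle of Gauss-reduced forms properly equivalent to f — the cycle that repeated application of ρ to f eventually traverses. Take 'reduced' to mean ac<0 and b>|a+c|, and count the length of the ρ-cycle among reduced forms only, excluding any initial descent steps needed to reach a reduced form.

D = 20, ⌊√D⌋ = 4
descent: ρ → (2,2,-2)  [lands on river]
river: ρ → (-2,2,2)
ρ-cycle length = 2 (tail of 1 descent step not counted)

2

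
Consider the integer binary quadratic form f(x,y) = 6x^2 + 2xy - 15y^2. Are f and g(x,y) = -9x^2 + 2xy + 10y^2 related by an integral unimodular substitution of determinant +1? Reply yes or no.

D₁ = 364, D₂ = 364
river cycle of f (length 8): (6, 14, -7), (-7, 14, 6), (6, 10, -11), (-11, 12, 5), (5, 18, -2), (-2, 18, 5), (5, 12, -11), (-11, 10, 6)
river cycle of g (length 8): (10, 18, -1), (-1, 18, 10), (10, 2, -9), (-9, 16, 3), (3, 14, -14), (-14, 14, 3), (3, 16, -9), (-9, 2, 10)
cycles differ ⇒ inequivalent

no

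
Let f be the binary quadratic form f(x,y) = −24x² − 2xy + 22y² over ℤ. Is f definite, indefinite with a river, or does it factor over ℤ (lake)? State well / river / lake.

D = b²−4ac = (-2)² − 4·(-24)·22 = 2116
D = 46² is a perfect square ⇒ form factors over ℤ ⇒ lakes

lake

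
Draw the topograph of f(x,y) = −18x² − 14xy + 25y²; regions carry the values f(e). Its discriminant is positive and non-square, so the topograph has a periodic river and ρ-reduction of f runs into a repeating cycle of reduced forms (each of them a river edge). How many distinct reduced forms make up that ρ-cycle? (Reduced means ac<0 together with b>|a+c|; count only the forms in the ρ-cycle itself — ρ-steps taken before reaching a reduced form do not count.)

D = 1996, ⌊√D⌋ = 44
descent: ρ → (25,14,-18)  [lands on river]
river: ρ → (-18,22,21)
river: ρ → (21,20,-19)
river: ρ → (-19,18,22)
river: ρ → (22,26,-15)
river: ρ → (-15,34,14)
river: ρ → (14,22,-27)
river: ρ → (-27,32,9)
river: ρ → (9,40,-11)
river: ρ → (-11,26,30)
river: ρ → (30,34,-7)
river: ρ → (-7,36,25)
ρ-cycle length = 12 (tail of 1 descent step not counted)

12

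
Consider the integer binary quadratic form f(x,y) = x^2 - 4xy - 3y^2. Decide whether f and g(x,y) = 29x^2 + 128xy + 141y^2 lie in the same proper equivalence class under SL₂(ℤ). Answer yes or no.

D₁ = 28, D₂ = 28
river cycle of f (length 4): (-3, 4, 1), (1, 4, -3), (-3, 2, 2), (2, 2, -3)
river cycle of g (length 4): (1, 4, -3), (-3, 2, 2), (2, 2, -3), (-3, 4, 1)
cycles coincide ⇒ equivalent

yes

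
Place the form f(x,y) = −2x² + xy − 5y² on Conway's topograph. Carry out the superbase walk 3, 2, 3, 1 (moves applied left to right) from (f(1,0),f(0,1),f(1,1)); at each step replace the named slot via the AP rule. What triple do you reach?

start (-2,-5,-6) = (f(1,0),f(0,1),f(1,1))
replace slot 3: 2·((-2)+(-5)) − (-6) = -8 → (-2,-5,-8)
replace slot 2: 2·((-2)+(-8)) − (-5) = -15 → (-2,-15,-8)
replace slot 3: 2·((-2)+(-15)) − (-8) = -26 → (-2,-15,-26)
replace slot 1: 2·((-15)+(-26)) − (-2) = -80 → (-80,-15,-26)

-80,-15,-26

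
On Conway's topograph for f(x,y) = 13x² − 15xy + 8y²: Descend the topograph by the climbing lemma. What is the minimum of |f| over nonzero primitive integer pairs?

translate: b→11 (≡-15 mod 26), so (13,-15,8)→(13,11,6)
flip: (13,11,6)→(6,-11,13)
translate: b→1 (≡-11 mod 12), so (6,-11,13)→(6,1,8)
reduced (well bottom): (6,1,8) with a≤c, −a<b≤a
well minimum = a = 6

6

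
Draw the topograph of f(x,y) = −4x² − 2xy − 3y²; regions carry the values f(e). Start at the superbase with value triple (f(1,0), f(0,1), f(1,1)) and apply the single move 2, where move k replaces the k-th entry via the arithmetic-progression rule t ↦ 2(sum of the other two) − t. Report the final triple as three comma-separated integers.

start (-4,-3,-9) = (f(1,0),f(0,1),f(1,1))
replace slot 2: 2·((-4)+(-9)) − (-3) = -23 → (-4,-23,-9)

-4,-23,-9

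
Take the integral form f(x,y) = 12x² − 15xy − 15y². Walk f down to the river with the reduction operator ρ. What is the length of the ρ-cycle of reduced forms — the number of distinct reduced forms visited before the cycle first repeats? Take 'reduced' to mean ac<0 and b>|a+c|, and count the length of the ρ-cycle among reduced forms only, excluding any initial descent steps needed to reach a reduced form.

D = 945, ⌊√D⌋ = 30
descent: ρ → (-15,15,12)  [lands on river]
river: ρ → (12,9,-18)
river: ρ → (-18,27,3)
river: ρ → (3,27,-18)
river: ρ → (-18,9,12)
river: ρ → (12,15,-15)
ρ-cycle length = 6 (tail of 1 descent step not counted)

6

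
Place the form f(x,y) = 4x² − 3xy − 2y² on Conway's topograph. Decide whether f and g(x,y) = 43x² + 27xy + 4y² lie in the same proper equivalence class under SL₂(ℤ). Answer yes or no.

D₁ = 41, D₂ = 41
river cycle of f (length 10): (-2, 3, 4), (4, 5, -1), (-1, 5, 4), (4, 3, -2), (-2, 5, 2), (2, 3, -4), (-4, 5, 1), (1, 5, -4), (-4, 3, 2), (2, 5, -2)
river cycle of g (length 10): (4, 5, -1), (-1, 5, 4), (4, 3, -2), (-2, 5, 2), (2, 3, -4), (-4, 5, 1), (1, 5, -4), (-4, 3, 2), (2, 5, -2), (-2, 3, 4)
cycles coincide ⇒ equivalent

yes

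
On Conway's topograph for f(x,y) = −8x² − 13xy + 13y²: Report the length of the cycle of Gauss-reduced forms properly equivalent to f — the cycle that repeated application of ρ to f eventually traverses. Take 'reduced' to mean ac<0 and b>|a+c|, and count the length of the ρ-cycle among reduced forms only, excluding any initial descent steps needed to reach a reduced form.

D = 585, ⌊√D⌋ = 24
descent: ρ → (13,13,-8)  [lands on river]
river: ρ → (-8,19,7)
river: ρ → (7,23,-2)
river: ρ → (-2,21,18)
river: ρ → (18,15,-5)
river: ρ → (-5,15,18)
river: ρ → (18,21,-2)
river: ρ → (-2,23,7)
river: ρ → (7,19,-8)
river: ρ → (-8,13,13)
ρ-cycle length = 10 (tail of 1 descent step not counted)

10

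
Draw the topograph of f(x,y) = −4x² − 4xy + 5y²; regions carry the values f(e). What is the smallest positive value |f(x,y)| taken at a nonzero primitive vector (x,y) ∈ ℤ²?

descent: ρ → (5,4,-4)  [lands on river]
river: ρ → (-4,4,5)
river: ρ → (5,6,-3)
river: ρ → (-3,6,5)
closes: descent 1, river 4
min |a| on river = 3

3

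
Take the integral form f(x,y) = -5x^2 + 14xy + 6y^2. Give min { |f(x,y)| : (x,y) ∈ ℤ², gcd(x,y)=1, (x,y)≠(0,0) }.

river: ρ → (6,10,-9)
river: ρ → (-9,8,7)
river: ρ → (7,6,-10)
river: ρ → (-10,14,3)
river: ρ → (3,16,-5)
river: ρ → (-5,14,6)
closes: descent 0, river 6
min |a| on river = 3

3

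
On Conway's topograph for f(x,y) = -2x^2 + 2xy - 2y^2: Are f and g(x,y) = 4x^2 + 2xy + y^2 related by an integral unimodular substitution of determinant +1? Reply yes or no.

D₁ = -12, D₂ = -12
f is negative-definite; reduce −f:
−f: translate: b→2 (≡-2 mod 4), so (2,-2,2)→(2,2,2)
−f: reduced (well bottom): (2,2,2) with a≤c, −a<b≤a
flip sign back: reduced form of f is (-2,-2,-2)
g: flip: (4,2,1)→(1,-2,4)
g: translate: b→0 (≡-2 mod 2), so (1,-2,4)→(1,0,3)
g: reduced (well bottom): (1,0,3) with a≤c, −a<b≤a
reduced forms (-2, -2, -2) vs (1, 0, 3) ⇒ inequivalent

no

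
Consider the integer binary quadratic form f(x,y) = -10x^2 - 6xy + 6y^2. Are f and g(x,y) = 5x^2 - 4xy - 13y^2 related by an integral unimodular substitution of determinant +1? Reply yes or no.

D₁ = 276, D₂ = 276
river cycle of f (length 4): (6, 6, -10), (-10, 14, 2), (2, 14, -10), (-10, 6, 6)
river cycle of g (length 8): (5, 16, -1), (-1, 16, 5), (5, 14, -4), (-4, 10, 11), (11, 12, -3), (-3, 12, 11), (11, 10, -4), (-4, 14, 5)
cycles differ ⇒ inequivalent

no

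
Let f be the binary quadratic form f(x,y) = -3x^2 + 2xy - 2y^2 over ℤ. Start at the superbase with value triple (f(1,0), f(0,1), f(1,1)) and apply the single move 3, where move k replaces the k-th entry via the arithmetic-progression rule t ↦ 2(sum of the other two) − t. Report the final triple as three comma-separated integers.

start (-3,-2,-3) = (f(1,0),f(0,1),f(1,1))
replace slot 3: 2·((-3)+(-2)) − (-3) = -7 → (-3,-2,-7)

-3,-2,-7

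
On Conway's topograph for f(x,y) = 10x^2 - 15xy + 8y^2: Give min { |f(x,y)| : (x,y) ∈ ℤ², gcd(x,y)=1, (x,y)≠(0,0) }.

translate: b→5 (≡-15 mod 20), so (10,-15,8)→(10,5,3)
flip: (10,5,3)→(3,-5,10)
translate: b→1 (≡-5 mod 6), so (3,-5,10)→(3,1,8)
reduced (well bottom): (3,1,8) with a≤c, −a<b≤a
well minimum = a = 3

3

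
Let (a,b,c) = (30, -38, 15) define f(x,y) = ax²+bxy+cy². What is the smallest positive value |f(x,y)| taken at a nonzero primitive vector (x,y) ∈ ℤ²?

translate: b→22 (≡-38 mod 60), so (30,-38,15)→(30,22,7)
flip: (30,22,7)→(7,-22,30)
translate: b→6 (≡-22 mod 14), so (7,-22,30)→(7,6,14)
reduced (well bottom): (7,6,14) with a≤c, −a<b≤a
well minimum = a = 7

7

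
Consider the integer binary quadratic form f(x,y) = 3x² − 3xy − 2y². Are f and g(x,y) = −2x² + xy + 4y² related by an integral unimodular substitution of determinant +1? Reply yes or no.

D₁ = 33, D₂ = 33
river cycle of f (length 4): (-2, 3, 3), (3, 3, -2), (-2, 5, 1), (1, 5, -2)
river cycle of g (length 4): (-2, 5, 1), (1, 5, -2), (-2, 3, 3), (3, 3, -2)
cycles coincide ⇒ equivalent

yes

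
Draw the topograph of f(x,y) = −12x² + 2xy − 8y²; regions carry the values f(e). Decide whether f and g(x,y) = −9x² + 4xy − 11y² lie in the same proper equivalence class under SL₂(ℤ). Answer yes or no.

D₁ = -380, D₂ = -380
f is negative-definite; reduce −f:
−f: flip: (12,-2,8)→(8,2,12)
−f: reduced (well bottom): (8,2,12) with a≤c, −a<b≤a
flip sign back: reduced form of f is (-8,-2,-12)
g is negative-definite; reduce −g:
−g: reduced (well bottom): (9,-4,11) with a≤c, −a<b≤a
flip sign back: reduced form of g is (-9,4,-11)
reduced forms (-8, -2, -12) vs (-9, 4, -11) ⇒ inequivalent

no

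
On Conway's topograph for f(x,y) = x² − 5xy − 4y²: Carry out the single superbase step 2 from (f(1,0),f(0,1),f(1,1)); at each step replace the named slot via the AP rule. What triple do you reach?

start (1,-4,-8) = (f(1,0),f(0,1),f(1,1))
replace slot 2: 2·(1+(-8)) − (-4) = -10 → (1,-10,-8)

1,-10,-8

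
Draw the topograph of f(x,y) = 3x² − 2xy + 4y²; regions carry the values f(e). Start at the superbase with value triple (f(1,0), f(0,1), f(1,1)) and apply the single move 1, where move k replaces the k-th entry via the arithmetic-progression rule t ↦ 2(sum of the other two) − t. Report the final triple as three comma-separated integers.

start (3,4,5) = (f(1,0),f(0,1),f(1,1))
replace slot 1: 2·(4+5) − 3 = 15 → (15,4,5)

15,4,5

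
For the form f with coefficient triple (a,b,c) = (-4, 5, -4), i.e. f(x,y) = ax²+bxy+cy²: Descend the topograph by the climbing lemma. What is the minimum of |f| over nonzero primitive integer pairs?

translate: b→3 (≡-5 mod 8), so (4,-5,4)→(4,3,3)
flip: (4,3,3)→(3,-3,4)
translate: b→3 (≡-3 mod 6), so (3,-3,4)→(3,3,4)
reduced (well bottom): (3,3,4) with a≤c, −a<b≤a
well minimum |f| = |-3| = 3 (negative-definite)

3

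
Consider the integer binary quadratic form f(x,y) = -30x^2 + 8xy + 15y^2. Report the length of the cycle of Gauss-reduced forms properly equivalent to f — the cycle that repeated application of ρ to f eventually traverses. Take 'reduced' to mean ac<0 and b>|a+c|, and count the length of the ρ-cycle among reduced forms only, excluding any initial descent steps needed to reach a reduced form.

D = 1864, ⌊√D⌋ = 43
descent: ρ → (15,22,-23)  [lands on river]
river: ρ → (-23,24,14)
river: ρ → (14,32,-15)
river: ρ → (-15,28,18)
river: ρ → (18,8,-25)
river: ρ → (-25,42,1)
river: ρ → (1,42,-25)
river: ρ → (-25,8,18)
river: ρ → (18,28,-15)
river: ρ → (-15,32,14)
river: ρ → (14,24,-23)
river: ρ → (-23,22,15)
river: ρ → (15,38,-7)
river: ρ → (-7,32,30)
river: ρ → (30,28,-9)
river: ρ → (-9,26,33)
river: ρ → (33,40,-2)
river: ρ → (-2,40,33)
river: ρ → (33,26,-9)
river: ρ → (-9,28,30)
river: ρ → (30,32,-7)
river: ρ → (-7,38,15)
ρ-cycle length = 22 (tail of 1 descent step not counted)

22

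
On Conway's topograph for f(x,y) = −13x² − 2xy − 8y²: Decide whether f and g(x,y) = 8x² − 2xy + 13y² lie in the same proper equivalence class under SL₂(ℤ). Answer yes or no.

D₁ = -412, D₂ = -412
f is negative-definite; reduce −f:
−f: flip: (13,2,8)→(8,-2,13)
−f: reduced (well bottom): (8,-2,13) with a≤c, −a<b≤a
flip sign back: reduced form of f is (-8,2,-13)
g: reduced (well bottom): (8,-2,13) with a≤c, −a<b≤a
reduced forms (-8, 2, -13) vs (8, -2, 13) ⇒ inequivalent

no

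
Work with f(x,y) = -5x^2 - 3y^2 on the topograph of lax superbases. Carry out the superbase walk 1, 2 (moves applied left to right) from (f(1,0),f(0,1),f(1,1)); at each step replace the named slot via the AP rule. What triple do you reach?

start (-5,-3,-8) = (f(1,0),f(0,1),f(1,1))
replace slot 1: 2·((-3)+(-8)) − (-5) = -17 → (-17,-3,-8)
replace slot 2: 2·((-17)+(-8)) − (-3) = -47 → (-17,-47,-8)

-17,-47,-8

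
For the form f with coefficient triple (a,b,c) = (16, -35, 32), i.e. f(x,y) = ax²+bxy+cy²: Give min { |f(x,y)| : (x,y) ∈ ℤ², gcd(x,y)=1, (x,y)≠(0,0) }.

translate: b→-3 (≡-35 mod 32), so (16,-35,32)→(16,-3,13)
flip: (16,-3,13)→(13,3,16)
reduced (well bottom): (13,3,16) with a≤c, −a<b≤a
well minimum = a = 13

13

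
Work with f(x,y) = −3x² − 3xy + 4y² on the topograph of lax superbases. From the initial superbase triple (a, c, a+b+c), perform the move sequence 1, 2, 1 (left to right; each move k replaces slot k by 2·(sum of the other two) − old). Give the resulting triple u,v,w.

start (-3,4,-2) = (f(1,0),f(0,1),f(1,1))
replace slot 1: 2·(4+(-2)) − (-3) = 7 → (7,4,-2)
replace slot 2: 2·(7+(-2)) − 4 = 6 → (7,6,-2)
replace slot 1: 2·(6+(-2)) − 7 = 1 → (1,6,-2)

1,6,-2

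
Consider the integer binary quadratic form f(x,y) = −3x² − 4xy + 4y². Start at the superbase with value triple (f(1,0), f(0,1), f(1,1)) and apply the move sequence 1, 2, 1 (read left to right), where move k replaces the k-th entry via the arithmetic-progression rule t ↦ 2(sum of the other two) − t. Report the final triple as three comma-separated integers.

start (-3,4,-3) = (f(1,0),f(0,1),f(1,1))
replace slot 1: 2·(4+(-3)) − (-3) = 5 → (5,4,-3)
replace slot 2: 2·(5+(-3)) − 4 = 0 → (5,0,-3)
replace slot 1: 2·(0+(-3)) − 5 = -11 → (-11,0,-3)

-11,0,-3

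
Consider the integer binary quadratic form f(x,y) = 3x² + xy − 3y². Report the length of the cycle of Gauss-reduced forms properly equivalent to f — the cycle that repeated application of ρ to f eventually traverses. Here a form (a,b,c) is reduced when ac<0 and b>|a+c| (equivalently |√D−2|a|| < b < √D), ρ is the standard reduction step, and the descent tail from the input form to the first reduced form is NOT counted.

D = 37, ⌊√D⌋ = 6
river: ρ → (-3,5,1)
river: ρ → (1,5,-3)
river: ρ → (-3,1,3)
river: ρ → (3,5,-1)
river: ρ → (-1,5,3)
river: ρ → (3,1,-3)
ρ-cycle length = 6 (tail of 0 descent steps not counted)

6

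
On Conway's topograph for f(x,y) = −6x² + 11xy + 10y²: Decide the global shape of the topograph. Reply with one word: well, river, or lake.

D = b²−4ac = 11² − 4·(-6)·10 = 361
D = 19² is a perfect square ⇒ form factors over ℤ ⇒ lakes

lake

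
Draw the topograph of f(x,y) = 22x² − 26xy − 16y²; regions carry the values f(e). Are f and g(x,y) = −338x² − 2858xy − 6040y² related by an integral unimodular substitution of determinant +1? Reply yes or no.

D₁ = 2084, D₂ = 2084
river cycle of f (length 34): (-16, 26, 22), (22, 18, -20), (-20, 22, 20), (20, 18, -22), (-22, 26, 16), (16, 38, -10), (-10, 42, 8), (8, 38, -20), (-20, 42, 4), (4, 38, -40), … (24 more)
river cycle of g (length 34): (-16, 26, 22), (22, 18, -20), (-20, 22, 20), (20, 18, -22), (-22, 26, 16), (16, 38, -10), (-10, 42, 8), (8, 38, -20), (-20, 42, 4), (4, 38, -40), … (24 more)
cycles coincide ⇒ equivalent

yes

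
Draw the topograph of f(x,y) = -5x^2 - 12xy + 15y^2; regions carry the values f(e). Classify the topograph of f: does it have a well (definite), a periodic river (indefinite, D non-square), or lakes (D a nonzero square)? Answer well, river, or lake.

D = b²−4ac = (-12)² − 4·(-5)·15 = 444
D > 0 non-square ⇒ indefinite ⇒ periodic river

river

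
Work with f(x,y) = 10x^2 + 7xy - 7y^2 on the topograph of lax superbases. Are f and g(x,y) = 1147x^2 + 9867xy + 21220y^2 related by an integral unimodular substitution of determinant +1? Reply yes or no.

D₁ = 329, D₂ = 329
river cycle of f (length 16): (-7, 7, 10), (10, 13, -4), (-4, 11, 13), (13, 15, -2), (-2, 17, 5), (5, 13, -8), (-8, 3, 10), (10, 17, -1), (-1, 17, 10), (10, 3, -8), … (6 more)
river cycle of g (length 16): (10, 7, -7), (-7, 7, 10), (10, 13, -4), (-4, 11, 13), (13, 15, -2), (-2, 17, 5), (5, 13, -8), (-8, 3, 10), (10, 17, -1), (-1, 17, 10), … (6 more)
cycles coincide ⇒ equivalent

yes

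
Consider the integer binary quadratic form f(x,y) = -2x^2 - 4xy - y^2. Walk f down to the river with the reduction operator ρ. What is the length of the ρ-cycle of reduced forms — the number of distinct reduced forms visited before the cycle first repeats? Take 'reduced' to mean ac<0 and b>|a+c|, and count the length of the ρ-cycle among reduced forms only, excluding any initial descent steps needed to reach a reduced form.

D = 8, ⌊√D⌋ = 2
descent: ρ → (-1,2,1)  [lands on river]
river: ρ → (1,2,-1)
ρ-cycle length = 2 (tail of 1 descent step not counted)

2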